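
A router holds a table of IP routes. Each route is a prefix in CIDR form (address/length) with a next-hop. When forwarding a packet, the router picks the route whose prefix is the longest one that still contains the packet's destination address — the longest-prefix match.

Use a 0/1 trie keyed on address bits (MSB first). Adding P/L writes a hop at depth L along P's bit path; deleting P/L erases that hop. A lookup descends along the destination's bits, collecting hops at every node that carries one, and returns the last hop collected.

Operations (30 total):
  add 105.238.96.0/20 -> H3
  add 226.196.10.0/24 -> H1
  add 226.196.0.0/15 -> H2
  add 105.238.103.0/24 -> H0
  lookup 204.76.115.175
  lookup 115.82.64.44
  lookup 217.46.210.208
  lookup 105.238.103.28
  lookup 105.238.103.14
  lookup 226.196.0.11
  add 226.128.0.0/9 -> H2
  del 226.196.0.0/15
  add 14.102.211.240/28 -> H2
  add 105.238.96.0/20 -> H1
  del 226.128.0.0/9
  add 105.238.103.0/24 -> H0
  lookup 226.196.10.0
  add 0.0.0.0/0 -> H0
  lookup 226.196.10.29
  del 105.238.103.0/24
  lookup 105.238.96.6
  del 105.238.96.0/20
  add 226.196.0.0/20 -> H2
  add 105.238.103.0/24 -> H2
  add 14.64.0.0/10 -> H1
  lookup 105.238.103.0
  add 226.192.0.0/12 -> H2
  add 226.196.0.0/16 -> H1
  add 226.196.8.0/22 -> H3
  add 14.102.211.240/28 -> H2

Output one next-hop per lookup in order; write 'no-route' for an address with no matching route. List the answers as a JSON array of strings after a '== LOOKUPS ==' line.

Trace:
  add 105.238.96.0/20 -> H3 at depth 20
  add 226.196.10.0/24 -> H1 at depth 24
  add 226.196.0.0/15 -> H2 at depth 15
  add 105.238.103.0/24 -> H0 at depth 24
  lookup 204.76.115.175: bits 11 walk d0:-→d1:-→d2:- -> no-route
  lookup 115.82.64.44: bits 011 walk d0:-→d1:-→d2:-→d3:- -> no-route
  lookup 217.46.210.208: bits 11 walk d0:-→d1:-→d2:- -> no-route
  lookup 105.238.103.28: bits 011010011110111001100111 walk d0:-→d1:-→d2:-→d3:-→d4:-→d5:-→d6:-→d7:-→d8:-→d9:-→d10:-→d11:-→d12:-→d13:-→d14:-→d15:-→d16:-→d17:-→d18:-→d19:-→d20:H3→d21:-→d22:-→d23:-→d24:H0 -> H0
  lookup 105.238.103.14: bits 011010011110111001100111 walk d0:-→d1:-→d2:-→d3:-→d4:-→d5:-→d6:-→d7:-→d8:-→d9:-→d10:-→d11:-→d12:-→d13:-→d14:-→d15:-→d16:-→d17:-→d18:-→d19:-→d20:H3→d21:-→d22:-→d23:-→d24:H0 -> H0
  lookup 226.196.0.11: bits 11100010110001000000 walk d0:-→d1:-→d2:-→d3:-→d4:-→d5:-→d6:-→d7:-→d8:-→d9:-→d10:-→d11:-→d12:-→d13:-→d14:-→d15:H2→d16:-→d17:-→d18:-→d19:-→d20:- -> H2
  add 226.128.0.0/9 -> H2 at depth 9
  del 226.196.0.0/15 (clear depth 15)
  add 14.102.211.240/28 -> H2 at depth 28
  add 105.238.96.0/20 -> H1 at depth 20
  del 226.128.0.0/9 (clear depth 9)
  add 105.238.103.0/24 -> H0 at depth 24
  lookup 226.196.10.0: bits 111000101100010000001010 walk d0:-→d1:-→d2:-→d3:-→d4:-→d5:-→d6:-→d7:-→d8:-→d9:-→d10:-→d11:-→d12:-→d13:-→d14:-→d15:-→d16:-→d17:-→d18:-→d19:-→d20:-→d21:-→d22:-→d23:-→d24:H1 -> H1
  add 0.0.0.0/0 -> H0 at depth 0
  lookup 226.196.10.29: bits 111000101100010000001010 walk d0:H0→d1:-→d2:-→d3:-→d4:-→d5:-→d6:-→d7:-→d8:-→d9:-→d10:-→d11:-→d12:-→d13:-→d14:-→d15:-→d16:-→d17:-→d18:-→d19:-→d20:-→d21:-→d22:-→d23:-→d24:H1 -> H1
  del 105.238.103.0/24 (clear depth 24)
  lookup 105.238.96.6: bits 011010011110111001100 walk d0:H0→d1:-→d2:-→d3:-→d4:-→d5:-→d6:-→d7:-→d8:-→d9:-→d10:-→d11:-→d12:-→d13:-→d14:-→d15:-→d16:-→d17:-→d18:-→d19:-→d20:H1→d21:- -> H1
  del 105.238.96.0/20 (clear depth 20)
  add 226.196.0.0/20 -> H2 at depth 20
  add 105.238.103.0/24 -> H2 at depth 24
  add 14.64.0.0/10 -> H1 at depth 10
  lookup 105.238.103.0: bits 011010011110111001100111 walk d0:H0→d1:-→d2:-→d3:-→d4:-→d5:-→d6:-→d7:-→d8:-→d9:-→d10:-→d11:-→d12:-→d13:-→d14:-→d15:-→d16:-→d17:-→d18:-→d19:-→d20:-→d21:-→d22:-→d23:-→d24:H2 -> H2
  add 226.192.0.0/12 -> H2 at depth 12
  add 226.196.0.0/16 -> H1 at depth 16
  add 226.196.8.0/22 -> H3 at depth 22
  add 14.102.211.240/28 -> H2 at depth 28

== LOOKUPS ==
["no-route","no-route","no-route","H0","H0","H2","H1","H1","H1","H2"]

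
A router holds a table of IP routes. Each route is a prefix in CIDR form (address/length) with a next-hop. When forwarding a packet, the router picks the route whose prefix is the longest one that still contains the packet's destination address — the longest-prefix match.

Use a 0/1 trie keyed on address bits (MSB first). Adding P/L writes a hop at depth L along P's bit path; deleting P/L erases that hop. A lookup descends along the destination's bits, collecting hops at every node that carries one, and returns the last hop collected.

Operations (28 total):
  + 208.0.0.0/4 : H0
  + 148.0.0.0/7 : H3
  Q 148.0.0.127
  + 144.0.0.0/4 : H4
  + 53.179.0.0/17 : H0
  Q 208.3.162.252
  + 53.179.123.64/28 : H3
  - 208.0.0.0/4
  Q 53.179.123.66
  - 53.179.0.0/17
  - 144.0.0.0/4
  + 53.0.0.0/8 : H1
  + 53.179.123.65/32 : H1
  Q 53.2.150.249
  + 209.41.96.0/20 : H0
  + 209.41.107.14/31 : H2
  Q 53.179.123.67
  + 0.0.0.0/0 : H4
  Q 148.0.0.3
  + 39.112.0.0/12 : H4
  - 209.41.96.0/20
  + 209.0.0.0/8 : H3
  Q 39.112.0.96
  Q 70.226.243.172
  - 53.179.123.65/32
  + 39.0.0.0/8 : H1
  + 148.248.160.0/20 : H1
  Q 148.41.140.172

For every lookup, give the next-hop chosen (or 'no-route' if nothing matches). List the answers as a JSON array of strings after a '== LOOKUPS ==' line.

Trace:
  + 208.0.0.0/4 (H0) depth=4
  + 148.0.0.0/7 (H3) depth=7
  Q 148.0.0.127: descend 1001010 ; hops seen [H3] ; pick H3
  + 144.0.0.0/4 (H4) depth=4
  + 53.179.0.0/17 (H0) depth=17
  Q 208.3.162.252: descend 1101 ; hops seen [H0] ; pick H0
  + 53.179.123.64/28 (H3) depth=28
  del 208.0.0.0/4 (clear depth 4)
  Q 53.179.123.66: descend 0011010110110011011110110100 ; hops seen [H0,H3] ; pick H3
  del 53.179.0.0/17 (clear depth 17)
  del 144.0.0.0/4 (clear depth 4)
  + 53.0.0.0/8 (H1) depth=8
  + 53.179.123.65/32 (H1) depth=32
  Q 53.2.150.249: descend 00110101 ; hops seen [H1] ; pick H1
  + 209.41.96.0/20 (H0) depth=20
  + 209.41.107.14/31 (H2) depth=31
  Q 53.179.123.67: descend 001101011011001101111011010000 ; hops seen [H1,H3] ; pick H3
  + 0.0.0.0/0 (H4) depth=0
  Q 148.0.0.3: descend 1001010 ; hops seen [H4,H3] ; pick H3
  + 39.112.0.0/12 (H4) depth=12
  del 209.41.96.0/20 (clear depth 20)
  + 209.0.0.0/8 (H3) depth=8
  Q 39.112.0.96: descend 001001110111 ; hops seen [H4,H4] ; pick H4
  Q 70.226.243.172: descend 0 ; hops seen [H4] ; pick H4
  del 53.179.123.65/32 (clear depth 32)
  + 39.0.0.0/8 (H1) depth=8
  + 148.248.160.0/20 (H1) depth=20
  Q 148.41.140.172: descend 10010100 ; hops seen [H4,H3] ; pick H3

== LOOKUPS ==
["H3","H0","H3","H1","H3","H3","H4","H4","H3"]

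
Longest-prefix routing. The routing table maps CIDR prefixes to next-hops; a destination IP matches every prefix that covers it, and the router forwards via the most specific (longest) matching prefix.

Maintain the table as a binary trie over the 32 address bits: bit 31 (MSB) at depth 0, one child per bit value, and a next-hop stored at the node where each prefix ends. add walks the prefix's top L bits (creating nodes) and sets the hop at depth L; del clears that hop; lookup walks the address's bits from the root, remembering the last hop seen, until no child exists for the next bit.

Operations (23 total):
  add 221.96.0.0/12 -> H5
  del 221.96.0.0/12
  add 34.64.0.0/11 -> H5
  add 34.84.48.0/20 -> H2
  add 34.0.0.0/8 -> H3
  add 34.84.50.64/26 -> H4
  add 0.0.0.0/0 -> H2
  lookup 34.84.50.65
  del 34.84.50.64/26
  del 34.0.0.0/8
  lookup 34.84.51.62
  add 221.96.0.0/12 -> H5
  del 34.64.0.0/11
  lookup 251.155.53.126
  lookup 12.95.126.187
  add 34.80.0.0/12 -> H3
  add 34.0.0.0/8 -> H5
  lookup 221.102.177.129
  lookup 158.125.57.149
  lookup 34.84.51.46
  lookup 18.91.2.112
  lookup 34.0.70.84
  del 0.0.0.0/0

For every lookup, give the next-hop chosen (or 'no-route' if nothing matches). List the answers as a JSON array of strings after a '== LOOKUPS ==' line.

Process each operation:
  add 221.96.0.0/12 -> H5 at depth 12
  - 221.96.0.0/12 clear@12
  add 34.64.0.0/11 -> H5 at depth 11
  add 34.84.48.0/20 -> H2 at depth 20
  add 34.0.0.0/8 -> H3 at depth 8
  add 34.84.50.64/26 -> H4 at depth 26
  add 0.0.0.0/0 -> H2 at depth 0
  Q 34.84.50.65: descend 00100010010101000011001001 ; hops seen [H2,H3,H5,H2,H4] ; pick H4
  - 34.84.50.64/26 clear@26
  - 34.0.0.0/8 clear@8
  Q 34.84.51.62: descend 00100010010101000011001 ; hops seen [H2,H5,H2] ; pick H2
  add 221.96.0.0/12 -> H5 at depth 12
  - 34.64.0.0/11 clear@11
  Q 251.155.53.126: descend 11 ; hops seen [H2] ; pick H2
  Q 12.95.126.187: descend 00 ; hops seen [H2] ; pick H2
  add 34.80.0.0/12 -> H3 at depth 12
  add 34.0.0.0/8 -> H5 at depth 8
  Q 221.102.177.129: descend 110111010110 ; hops seen [H2,H5] ; pick H5
  Q 158.125.57.149: descend 1 ; hops seen [H2] ; pick H2
  Q 34.84.51.46: descend 00100010010101000011001 ; hops seen [H2,H5,H3,H2] ; pick H2
  Q 18.91.2.112: descend 00 ; hops seen [H2] ; pick H2
  Q 34.0.70.84: descend 001000100 ; hops seen [H2,H5] ; pick H5
  - 0.0.0.0/0 clear@0

== LOOKUPS ==
["H4","H2","H2","H2","H5","H2","H2","H2","H5"]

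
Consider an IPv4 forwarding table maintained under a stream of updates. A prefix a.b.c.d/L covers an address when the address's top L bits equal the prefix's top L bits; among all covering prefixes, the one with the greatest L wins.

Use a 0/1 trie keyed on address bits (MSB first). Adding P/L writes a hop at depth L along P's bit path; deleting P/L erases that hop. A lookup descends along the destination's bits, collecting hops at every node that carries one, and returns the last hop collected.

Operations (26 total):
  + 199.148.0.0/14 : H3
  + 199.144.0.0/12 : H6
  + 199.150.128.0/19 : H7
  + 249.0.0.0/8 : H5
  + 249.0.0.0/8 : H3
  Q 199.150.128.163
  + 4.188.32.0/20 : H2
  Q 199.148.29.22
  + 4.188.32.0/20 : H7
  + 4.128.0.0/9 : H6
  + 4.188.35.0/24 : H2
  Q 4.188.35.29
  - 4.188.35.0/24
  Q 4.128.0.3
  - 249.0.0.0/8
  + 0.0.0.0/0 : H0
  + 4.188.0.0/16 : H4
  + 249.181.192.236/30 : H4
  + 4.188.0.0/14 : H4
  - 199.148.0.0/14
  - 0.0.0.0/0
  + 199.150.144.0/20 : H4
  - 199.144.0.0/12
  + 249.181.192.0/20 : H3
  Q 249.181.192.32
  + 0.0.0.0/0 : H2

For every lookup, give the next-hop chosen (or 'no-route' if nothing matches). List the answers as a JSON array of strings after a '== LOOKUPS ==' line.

Apply in order:
  add 199.148.0.0/14 -> H3 at depth 14
  add 199.144.0.0/12 -> H6 at depth 12
  add 199.150.128.0/19 -> H7 at depth 19
  add 249.0.0.0/8 -> H5 at depth 8
  add 249.0.0.0/8 -> H3 at depth 8
  lookup 199.150.128.163: bits 1100011110010110100 walk d0:-→d1:-→d2:-→d3:-→d4:-→d5:-→d6:-→d7:-→d8:-→d9:-→d10:-→d11:-→d12:H6→d13:-→d14:H3→d15:-→d16:-→d17:-→d18:-→d19:H7 -> H7
  add 4.188.32.0/20 -> H2 at depth 20
  lookup 199.148.29.22: bits 11000111100101 walk d0:-→d1:-→d2:-→d3:-→d4:-→d5:-→d6:-→d7:-→d8:-→d9:-→d10:-→d11:-→d12:H6→d13:-→d14:H3 -> H3
  add 4.188.32.0/20 -> H7 at depth 20
  add 4.128.0.0/9 -> H6 at depth 9
  add 4.188.35.0/24 -> H2 at depth 24
  lookup 4.188.35.29: bits 000001001011110000100011 walk d0:-→d1:-→d2:-→d3:-→d4:-→d5:-→d6:-→d7:-→d8:-→d9:H6→d10:-→d11:-→d12:-→d13:-→d14:-→d15:-→d16:-→d17:-→d18:-→d19:-→d20:H7→d21:-→d22:-→d23:-→d24:H2 -> H2
  - 4.188.35.0/24 clear@24
  lookup 4.128.0.3: bits 0000010010 walk d0:-→d1:-→d2:-→d3:-→d4:-→d5:-→d6:-→d7:-→d8:-→d9:H6→d10:- -> H6
  - 249.0.0.0/8 clear@8
  add 0.0.0.0/0 -> H0 at depth 0
  add 4.188.0.0/16 -> H4 at depth 16
  add 249.181.192.236/30 -> H4 at depth 30
  add 4.188.0.0/14 -> H4 at depth 14
  - 199.148.0.0/14 clear@14
  - 0.0.0.0/0 clear@0
  add 199.150.144.0/20 -> H4 at depth 20
  - 199.144.0.0/12 clear@12
  add 249.181.192.0/20 -> H3 at depth 20
  lookup 249.181.192.32: bits 111110011011010111000000 walk d0:-→d1:-→d2:-→d3:-→d4:-→d5:-→d6:-→d7:-→d8:-→d9:-→d10:-→d11:-→d12:-→d13:-→d14:-→d15:-→d16:-→d17:-→d18:-→d19:-→d20:H3→d21:-→d22:-→d23:-→d24:- -> H3
  add 0.0.0.0/0 -> H2 at depth 0

== LOOKUPS ==
["H7","H3","H2","H6","H3"]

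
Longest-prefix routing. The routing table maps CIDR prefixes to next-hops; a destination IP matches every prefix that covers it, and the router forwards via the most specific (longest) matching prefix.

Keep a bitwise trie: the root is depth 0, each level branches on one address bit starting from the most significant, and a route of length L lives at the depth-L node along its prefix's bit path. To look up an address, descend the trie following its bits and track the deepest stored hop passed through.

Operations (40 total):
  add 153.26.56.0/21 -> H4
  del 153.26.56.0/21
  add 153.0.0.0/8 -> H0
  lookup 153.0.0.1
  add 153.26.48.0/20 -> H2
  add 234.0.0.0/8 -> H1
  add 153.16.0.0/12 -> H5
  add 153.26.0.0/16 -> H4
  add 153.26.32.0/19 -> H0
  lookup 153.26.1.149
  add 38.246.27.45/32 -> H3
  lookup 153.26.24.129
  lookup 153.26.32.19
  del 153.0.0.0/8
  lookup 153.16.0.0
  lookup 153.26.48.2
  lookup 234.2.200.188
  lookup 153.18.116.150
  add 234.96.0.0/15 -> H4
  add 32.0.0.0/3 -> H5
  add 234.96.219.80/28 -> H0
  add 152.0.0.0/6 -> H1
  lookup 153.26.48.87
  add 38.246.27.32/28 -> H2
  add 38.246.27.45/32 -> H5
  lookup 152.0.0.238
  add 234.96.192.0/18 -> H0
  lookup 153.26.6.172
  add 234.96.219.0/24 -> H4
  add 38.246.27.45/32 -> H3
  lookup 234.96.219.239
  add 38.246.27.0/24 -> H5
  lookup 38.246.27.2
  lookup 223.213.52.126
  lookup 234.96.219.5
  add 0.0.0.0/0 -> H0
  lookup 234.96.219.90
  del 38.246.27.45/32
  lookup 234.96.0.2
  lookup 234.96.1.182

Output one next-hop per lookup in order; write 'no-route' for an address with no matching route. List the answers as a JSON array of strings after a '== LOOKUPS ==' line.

Apply in order:
  + 153.26.56.0/21 (H4) depth=21
  del 153.26.56.0/21 (clear depth 21)
  + 153.0.0.0/8 (H0) depth=8
  Q 153.0.0.1: descend 10011001000 ; hops seen [H0] ; pick H0
  + 153.26.48.0/20 (H2) depth=20
  + 234.0.0.0/8 (H1) depth=8
  + 153.16.0.0/12 (H5) depth=12
  + 153.26.0.0/16 (H4) depth=16
  + 153.26.32.0/19 (H0) depth=19
  Q 153.26.1.149: descend 100110010001101000 ; hops seen [H0,H5,H4] ; pick H4
  + 38.246.27.45/32 (H3) depth=32
  Q 153.26.24.129: descend 100110010001101000 ; hops seen [H0,H5,H4] ; pick H4
  Q 153.26.32.19: descend 1001100100011010001 ; hops seen [H0,H5,H4,H0] ; pick H0
  del 153.0.0.0/8 (clear depth 8)
  Q 153.16.0.0: descend 100110010001 ; hops seen [H5] ; pick H5
  Q 153.26.48.2: descend 10011001000110100011 ; hops seen [H5,H4,H0,H2] ; pick H2
  Q 234.2.200.188: descend 11101010 ; hops seen [H1] ; pick H1
  Q 153.18.116.150: descend 100110010001 ; hops seen [H5] ; pick H5
  + 234.96.0.0/15 (H4) depth=15
  + 32.0.0.0/3 (H5) depth=3
  + 234.96.219.80/28 (H0) depth=28
  + 152.0.0.0/6 (H1) depth=6
  Q 153.26.48.87: descend 10011001000110100011 ; hops seen [H1,H5,H4,H0,H2] ; pick H2
  + 38.246.27.32/28 (H2) depth=28
  + 38.246.27.45/32 (H5) depth=32
  Q 152.0.0.238: descend 1001100 ; hops seen [H1] ; pick H1
  + 234.96.192.0/18 (H0) depth=18
  Q 153.26.6.172: descend 100110010001101000 ; hops seen [H1,H5,H4] ; pick H4
  + 234.96.219.0/24 (H4) depth=24
  + 38.246.27.45/32 (H3) depth=32
  Q 234.96.219.239: descend 111010100110000011011011 ; hops seen [H1,H4,H0,H4] ; pick H4
  + 38.246.27.0/24 (H5) depth=24
  Q 38.246.27.2: descend 00100110111101100001101100 ; hops seen [H5,H5] ; pick H5
  Q 223.213.52.126: descend 11 ; hops seen [∅] ; pick no-route
  Q 234.96.219.5: descend 1110101001100000110110110 ; hops seen [H1,H4,H0,H4] ; pick H4
  + 0.0.0.0/0 (H0) depth=0
  Q 234.96.219.90: descend 1110101001100000110110110101 ; hops seen [H0,H1,H4,H0,H4,H0] ; pick H0
  del 38.246.27.45/32 (clear depth 32)
  Q 234.96.0.2: descend 1110101001100000 ; hops seen [H0,H1,H4] ; pick H4
  Q 234.96.1.182: descend 1110101001100000 ; hops seen [H0,H1,H4] ; pick H4

== LOOKUPS ==
["H0","H4","H4","H0","H5","H2","H1","H5","H2","H1","H4","H4","H5","no-route","H4","H0","H4","H4"]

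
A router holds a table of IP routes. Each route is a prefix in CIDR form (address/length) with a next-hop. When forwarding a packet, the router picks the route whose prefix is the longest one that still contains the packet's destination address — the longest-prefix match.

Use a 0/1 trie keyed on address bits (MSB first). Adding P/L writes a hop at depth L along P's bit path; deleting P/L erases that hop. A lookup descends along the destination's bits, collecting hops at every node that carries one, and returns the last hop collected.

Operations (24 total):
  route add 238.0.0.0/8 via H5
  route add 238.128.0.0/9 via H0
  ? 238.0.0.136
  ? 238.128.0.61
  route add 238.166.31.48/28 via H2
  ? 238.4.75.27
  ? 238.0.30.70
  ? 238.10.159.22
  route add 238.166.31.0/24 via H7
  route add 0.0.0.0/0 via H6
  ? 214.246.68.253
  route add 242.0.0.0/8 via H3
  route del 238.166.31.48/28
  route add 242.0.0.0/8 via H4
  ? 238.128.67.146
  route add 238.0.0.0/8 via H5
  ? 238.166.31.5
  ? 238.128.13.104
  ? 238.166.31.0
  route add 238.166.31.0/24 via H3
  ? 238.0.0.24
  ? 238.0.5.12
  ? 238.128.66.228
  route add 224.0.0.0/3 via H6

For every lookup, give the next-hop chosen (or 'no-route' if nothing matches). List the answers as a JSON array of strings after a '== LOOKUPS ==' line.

Process each operation:
  + 238.0.0.0/8 (H5) depth=8
  + 238.128.0.0/9 (H0) depth=9
  Q 238.0.0.136: descend 11101110 ; hops seen [H5] ; pick H5
  Q 238.128.0.61: descend 111011101 ; hops seen [H5,H0] ; pick H0
  + 238.166.31.48/28 (H2) depth=28
  Q 238.4.75.27: descend 11101110 ; hops seen [H5] ; pick H5
  Q 238.0.30.70: descend 11101110 ; hops seen [H5] ; pick H5
  Q 238.10.159.22: descend 11101110 ; hops seen [H5] ; pick H5
  + 238.166.31.0/24 (H7) depth=24
  + 0.0.0.0/0 (H6) depth=0
  Q 214.246.68.253: descend 11 ; hops seen [H6] ; pick H6
  + 242.0.0.0/8 (H3) depth=8
  - 238.166.31.48/28 clear@28
  + 242.0.0.0/8 (H4) depth=8
  Q 238.128.67.146: descend 1110111010 ; hops seen [H6,H5,H0] ; pick H0
  + 238.0.0.0/8 (H5) depth=8
  Q 238.166.31.5: descend 11101110101001100001111100 ; hops seen [H6,H5,H0,H7] ; pick H7
  Q 238.128.13.104: descend 1110111010 ; hops seen [H6,H5,H0] ; pick H0
  Q 238.166.31.0: descend 11101110101001100001111100 ; hops seen [H6,H5,H0,H7] ; pick H7
  + 238.166.31.0/24 (H3) depth=24
  Q 238.0.0.24: descend 11101110 ; hops seen [H6,H5] ; pick H5
  Q 238.0.5.12: descend 11101110 ; hops seen [H6,H5] ; pick H5
  Q 238.128.66.228: descend 1110111010 ; hops seen [H6,H5,H0] ; pick H0
  + 224.0.0.0/3 (H6) depth=3

== LOOKUPS ==
["H5","H0","H5","H5","H5","H6","H0","H7","H0","H7","H5","H5","H0"]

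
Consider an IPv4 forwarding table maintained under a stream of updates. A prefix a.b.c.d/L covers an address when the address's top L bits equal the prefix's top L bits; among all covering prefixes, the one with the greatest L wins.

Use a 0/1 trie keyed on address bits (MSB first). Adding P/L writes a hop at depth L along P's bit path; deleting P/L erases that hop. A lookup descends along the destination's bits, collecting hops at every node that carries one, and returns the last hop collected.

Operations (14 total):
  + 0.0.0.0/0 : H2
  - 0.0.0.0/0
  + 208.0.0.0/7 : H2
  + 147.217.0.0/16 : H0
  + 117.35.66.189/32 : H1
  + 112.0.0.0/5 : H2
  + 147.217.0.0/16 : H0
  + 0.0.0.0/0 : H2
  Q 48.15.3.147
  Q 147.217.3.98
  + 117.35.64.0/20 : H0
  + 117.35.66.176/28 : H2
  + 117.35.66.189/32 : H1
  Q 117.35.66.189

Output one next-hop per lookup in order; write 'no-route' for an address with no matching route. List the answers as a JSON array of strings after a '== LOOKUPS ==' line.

Apply in order:
  add 0.0.0.0/0 -> H2 at depth 0
  del 0.0.0.0/0 (clear depth 0)
  add 208.0.0.0/7 -> H2 at depth 7
  add 147.217.0.0/16 -> H0 at depth 16
  add 117.35.66.189/32 -> H1 at depth 32
  add 112.0.0.0/5 -> H2 at depth 5
  add 147.217.0.0/16 -> H0 at depth 16
  add 0.0.0.0/0 -> H2 at depth 0
  Q 48.15.3.147: descend 0 ; hops seen [H2] ; pick H2
  Q 147.217.3.98: descend 1001001111011001 ; hops seen [H2,H0] ; pick H0
  add 117.35.64.0/20 -> H0 at depth 20
  add 117.35.66.176/28 -> H2 at depth 28
  add 117.35.66.189/32 -> H1 at depth 32
  Q 117.35.66.189: descend 01110101001000110100001010111101 ; hops seen [H2,H2,H0,H2,H1] ; pick H1

== LOOKUPS ==
["H2","H0","H1"]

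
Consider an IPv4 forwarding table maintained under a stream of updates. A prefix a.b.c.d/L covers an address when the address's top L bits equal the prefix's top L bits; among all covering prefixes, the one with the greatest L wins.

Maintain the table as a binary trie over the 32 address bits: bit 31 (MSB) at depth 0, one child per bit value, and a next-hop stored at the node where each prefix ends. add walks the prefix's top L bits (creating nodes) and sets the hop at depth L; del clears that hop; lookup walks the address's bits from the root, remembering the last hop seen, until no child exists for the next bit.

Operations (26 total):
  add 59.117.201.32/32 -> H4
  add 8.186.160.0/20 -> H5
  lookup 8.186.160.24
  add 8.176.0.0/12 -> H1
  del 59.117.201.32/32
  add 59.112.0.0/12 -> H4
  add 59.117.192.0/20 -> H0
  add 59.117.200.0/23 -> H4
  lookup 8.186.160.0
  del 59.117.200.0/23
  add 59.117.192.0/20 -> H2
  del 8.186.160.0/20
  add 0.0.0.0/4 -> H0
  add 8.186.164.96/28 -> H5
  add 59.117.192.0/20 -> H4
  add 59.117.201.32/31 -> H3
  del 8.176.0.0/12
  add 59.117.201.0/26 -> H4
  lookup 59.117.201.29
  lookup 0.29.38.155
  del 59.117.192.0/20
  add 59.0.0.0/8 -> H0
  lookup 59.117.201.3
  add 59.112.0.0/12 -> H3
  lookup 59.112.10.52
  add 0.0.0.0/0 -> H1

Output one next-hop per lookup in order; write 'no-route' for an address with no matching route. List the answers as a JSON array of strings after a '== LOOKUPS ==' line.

Process each operation:
  + 59.117.201.32/32 (H4) depth=32
  + 8.186.160.0/20 (H5) depth=20
  lookup 8.186.160.24: bits 00001000101110101010 walk d0:-→d1:-→d2:-→d3:-→d4:-→d5:-→d6:-→d7:-→d8:-→d9:-→d10:-→d11:-→d12:-→d13:-→d14:-→d15:-→d16:-→d17:-→d18:-→d19:-→d20:H5 -> H5
  + 8.176.0.0/12 (H1) depth=12
  del 59.117.201.32/32 (clear depth 32)
  + 59.112.0.0/12 (H4) depth=12
  + 59.117.192.0/20 (H0) depth=20
  + 59.117.200.0/23 (H4) depth=23
  lookup 8.186.160.0: bits 00001000101110101010 walk d0:-→d1:-→d2:-→d3:-→d4:-→d5:-→d6:-→d7:-→d8:-→d9:-→d10:-→d11:-→d12:H1→d13:-→d14:-→d15:-→d16:-→d17:-→d18:-→d19:-→d20:H5 -> H5
  del 59.117.200.0/23 (clear depth 23)
  + 59.117.192.0/20 (H2) depth=20
  del 8.186.160.0/20 (clear depth 20)
  + 0.0.0.0/4 (H0) depth=4
  + 8.186.164.96/28 (H5) depth=28
  + 59.117.192.0/20 (H4) depth=20
  + 59.117.201.32/31 (H3) depth=31
  del 8.176.0.0/12 (clear depth 12)
  + 59.117.201.0/26 (H4) depth=26
  lookup 59.117.201.29: bits 00111011011101011100100100 walk d0:-→d1:-→d2:-→d3:-→d4:-→d5:-→d6:-→d7:-→d8:-→d9:-→d10:-→d11:-→d12:H4→d13:-→d14:-→d15:-→d16:-→d17:-→d18:-→d19:-→d20:H4→d21:-→d22:-→d23:-→d24:-→d25:-→d26:H4 -> H4
  lookup 0.29.38.155: bits 0000 walk d0:-→d1:-→d2:-→d3:-→d4:H0 -> H0
  del 59.117.192.0/20 (clear depth 20)
  + 59.0.0.0/8 (H0) depth=8
  lookup 59.117.201.3: bits 00111011011101011100100100 walk d0:-→d1:-→d2:-→d3:-→d4:-→d5:-→d6:-→d7:-→d8:H0→d9:-→d10:-→d11:-→d12:H4→d13:-→d14:-→d15:-→d16:-→d17:-→d18:-→d19:-→d20:-→d21:-→d22:-→d23:-→d24:-→d25:-→d26:H4 -> H4
  + 59.112.0.0/12 (H3) depth=12
  lookup 59.112.10.52: bits 0011101101110 walk d0:-→d1:-→d2:-→d3:-→d4:-→d5:-→d6:-→d7:-→d8:H0→d9:-→d10:-→d11:-→d12:H3→d13:- -> H3
  + 0.0.0.0/0 (H1) depth=0

== LOOKUPS ==
["H5","H5","H4","H0","H4","H3"]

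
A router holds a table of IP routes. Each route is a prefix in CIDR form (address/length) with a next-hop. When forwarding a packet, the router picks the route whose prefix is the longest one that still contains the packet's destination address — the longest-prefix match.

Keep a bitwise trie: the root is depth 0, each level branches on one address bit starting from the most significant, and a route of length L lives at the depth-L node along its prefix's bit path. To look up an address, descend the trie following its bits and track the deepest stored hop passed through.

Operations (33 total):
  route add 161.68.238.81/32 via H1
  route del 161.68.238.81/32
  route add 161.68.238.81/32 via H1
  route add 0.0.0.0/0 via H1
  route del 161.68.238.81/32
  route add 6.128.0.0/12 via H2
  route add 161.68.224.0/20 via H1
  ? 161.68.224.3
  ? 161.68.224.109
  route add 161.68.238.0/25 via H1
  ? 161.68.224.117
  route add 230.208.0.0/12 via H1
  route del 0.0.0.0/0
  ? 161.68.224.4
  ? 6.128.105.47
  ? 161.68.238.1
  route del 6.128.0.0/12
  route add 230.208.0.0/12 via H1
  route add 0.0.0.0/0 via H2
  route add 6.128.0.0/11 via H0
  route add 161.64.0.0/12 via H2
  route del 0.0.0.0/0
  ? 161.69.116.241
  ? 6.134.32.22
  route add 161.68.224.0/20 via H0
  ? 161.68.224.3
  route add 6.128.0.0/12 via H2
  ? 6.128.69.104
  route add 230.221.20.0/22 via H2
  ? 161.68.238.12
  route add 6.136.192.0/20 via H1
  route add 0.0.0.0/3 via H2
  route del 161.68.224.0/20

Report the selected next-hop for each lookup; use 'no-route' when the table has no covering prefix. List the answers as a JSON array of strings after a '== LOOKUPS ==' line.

Trace:
  add 161.68.238.81/32 -> H1 at depth 32
  - 161.68.238.81/32 clear@32
  add 161.68.238.81/32 -> H1 at depth 32
  add 0.0.0.0/0 -> H1 at depth 0
  - 161.68.238.81/32 clear@32
  add 6.128.0.0/12 -> H2 at depth 12
  add 161.68.224.0/20 -> H1 at depth 20
  Q 161.68.224.3: descend 10100001010001001110 ; hops seen [H1,H1] ; pick H1
  Q 161.68.224.109: descend 10100001010001001110 ; hops seen [H1,H1] ; pick H1
  add 161.68.238.0/25 -> H1 at depth 25
  Q 161.68.224.117: descend 10100001010001001110 ; hops seen [H1,H1] ; pick H1
  add 230.208.0.0/12 -> H1 at depth 12
  - 0.0.0.0/0 clear@0
  Q 161.68.224.4: descend 10100001010001001110 ; hops seen [H1] ; pick H1
  Q 6.128.105.47: descend 000001101000 ; hops seen [H2] ; pick H2
  Q 161.68.238.1: descend 1010000101000100111011100 ; hops seen [H1,H1] ; pick H1
  - 6.128.0.0/12 clear@12
  add 230.208.0.0/12 -> H1 at depth 12
  add 0.0.0.0/0 -> H2 at depth 0
  add 6.128.0.0/11 -> H0 at depth 11
  add 161.64.0.0/12 -> H2 at depth 12
  - 0.0.0.0/0 clear@0
  Q 161.69.116.241: descend 101000010100010 ; hops seen [H2] ; pick H2
  Q 6.134.32.22: descend 000001101000 ; hops seen [H0] ; pick H0
  add 161.68.224.0/20 -> H0 at depth 20
  Q 161.68.224.3: descend 10100001010001001110 ; hops seen [H2,H0] ; pick H0
  add 6.128.0.0/12 -> H2 at depth 12
  Q 6.128.69.104: descend 000001101000 ; hops seen [H0,H2] ; pick H2
  add 230.221.20.0/22 -> H2 at depth 22
  Q 161.68.238.12: descend 1010000101000100111011100 ; hops seen [H2,H0,H1] ; pick H1
  add 6.136.192.0/20 -> H1 at depth 20
  add 0.0.0.0/3 -> H2 at depth 3
  - 161.68.224.0/20 clear@20

== LOOKUPS ==
["H1","H1","H1","H1","H2","H1","H2","H0","H0","H2","H1"]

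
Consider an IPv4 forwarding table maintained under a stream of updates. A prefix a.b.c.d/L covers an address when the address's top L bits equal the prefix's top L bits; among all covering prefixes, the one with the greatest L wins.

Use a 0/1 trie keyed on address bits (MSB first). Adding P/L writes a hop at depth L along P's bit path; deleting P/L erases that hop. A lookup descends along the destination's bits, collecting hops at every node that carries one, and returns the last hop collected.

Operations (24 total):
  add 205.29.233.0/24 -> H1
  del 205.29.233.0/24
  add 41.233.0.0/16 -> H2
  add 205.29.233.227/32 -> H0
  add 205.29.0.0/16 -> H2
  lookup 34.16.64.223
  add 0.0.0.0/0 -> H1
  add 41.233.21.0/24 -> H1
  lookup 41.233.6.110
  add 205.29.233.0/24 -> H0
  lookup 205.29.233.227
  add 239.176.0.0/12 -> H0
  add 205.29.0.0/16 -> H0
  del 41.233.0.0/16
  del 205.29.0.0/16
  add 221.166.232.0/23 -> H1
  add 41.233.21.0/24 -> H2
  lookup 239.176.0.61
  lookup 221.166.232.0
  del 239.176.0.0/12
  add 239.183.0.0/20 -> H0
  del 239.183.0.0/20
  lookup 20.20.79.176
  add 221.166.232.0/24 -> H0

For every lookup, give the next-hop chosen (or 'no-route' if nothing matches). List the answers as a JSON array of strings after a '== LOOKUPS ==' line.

Process each operation:
  add 205.29.233.0/24 -> H1 at depth 24
  del 205.29.233.0/24 (clear depth 24)
  add 41.233.0.0/16 -> H2 at depth 16
  add 205.29.233.227/32 -> H0 at depth 32
  add 205.29.0.0/16 -> H2 at depth 16
  ? 34.16.64.223  path d0:-→d1:-→d2:-→d3:-→d4:-  best=no-route
  add 0.0.0.0/0 -> H1 at depth 0
  add 41.233.21.0/24 -> H1 at depth 24
  ? 41.233.6.110  path d0:H1→d1:-→d2:-→d3:-→d4:-→d5:-→d6:-→d7:-→d8:-→d9:-→d10:-→d11:-→d12:-→d13:-→d14:-→d15:-→d16:H2→d17:-→d18:-→d19:-  best=H2
  add 205.29.233.0/24 -> H0 at depth 24
  ? 205.29.233.227  path d0:H1→d1:-→d2:-→d3:-→d4:-→d5:-→d6:-→d7:-→d8:-→d9:-→d10:-→d11:-→d12:-→d13:-→d14:-→d15:-→d16:H2→d17:-→d18:-→d19:-→d20:-→d21:-→d22:-→d23:-→d24:H0→d25:-→d26:-→d27:-→d28:-→d29:-→d30:-→d31:-→d32:H0  best=H0
  add 239.176.0.0/12 -> H0 at depth 12
  add 205.29.0.0/16 -> H0 at depth 16
  del 41.233.0.0/16 (clear depth 16)
  del 205.29.0.0/16 (clear depth 16)
  add 221.166.232.0/23 -> H1 at depth 23
  add 41.233.21.0/24 -> H2 at depth 24
  ? 239.176.0.61  path d0:H1→d1:-→d2:-→d3:-→d4:-→d5:-→d6:-→d7:-→d8:-→d9:-→d10:-→d11:-→d12:H0  best=H0
  ? 221.166.232.0  path d0:H1→d1:-→d2:-→d3:-→d4:-→d5:-→d6:-→d7:-→d8:-→d9:-→d10:-→d11:-→d12:-→d13:-→d14:-→d15:-→d16:-→d17:-→d18:-→d19:-→d20:-→d21:-→d22:-→d23:H1  best=H1
  del 239.176.0.0/12 (clear depth 12)
  add 239.183.0.0/20 -> H0 at depth 20
  del 239.183.0.0/20 (clear depth 20)
  ? 20.20.79.176  path d0:H1→d1:-→d2:-  best=H1
  add 221.166.232.0/24 -> H0 at depth 24

== LOOKUPS ==
["no-route","H2","H0","H0","H1","H1"]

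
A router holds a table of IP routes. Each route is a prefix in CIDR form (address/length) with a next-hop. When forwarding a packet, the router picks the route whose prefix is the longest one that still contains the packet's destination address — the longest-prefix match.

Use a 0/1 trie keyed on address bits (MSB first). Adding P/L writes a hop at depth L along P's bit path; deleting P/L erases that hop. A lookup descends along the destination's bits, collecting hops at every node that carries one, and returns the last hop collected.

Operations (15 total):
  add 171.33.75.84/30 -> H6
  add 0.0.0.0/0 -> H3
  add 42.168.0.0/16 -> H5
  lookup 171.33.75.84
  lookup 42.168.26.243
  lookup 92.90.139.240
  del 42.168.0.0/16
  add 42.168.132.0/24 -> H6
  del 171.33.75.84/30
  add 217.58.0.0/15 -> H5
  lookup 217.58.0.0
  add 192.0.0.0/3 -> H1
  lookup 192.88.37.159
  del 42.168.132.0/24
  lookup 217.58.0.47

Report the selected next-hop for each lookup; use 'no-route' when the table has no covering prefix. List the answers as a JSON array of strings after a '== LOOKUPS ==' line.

Trace:
  add 171.33.75.84/30 -> H6 at depth 30
  add 0.0.0.0/0 -> H3 at depth 0
  add 42.168.0.0/16 -> H5 at depth 16
  Q 171.33.75.84: descend 101010110010000101001011010101 ; hops seen [H3,H6] ; pick H6
  Q 42.168.26.243: descend 0010101010101000 ; hops seen [H3,H5] ; pick H5
  Q 92.90.139.240: descend 0 ; hops seen [H3] ; pick H3
  del 42.168.0.0/16 (clear depth 16)
  add 42.168.132.0/24 -> H6 at depth 24
  del 171.33.75.84/30 (clear depth 30)
  add 217.58.0.0/15 -> H5 at depth 15
  Q 217.58.0.0: descend 110110010011101 ; hops seen [H3,H5] ; pick H5
  add 192.0.0.0/3 -> H1 at depth 3
  Q 192.88.37.159: descend 110 ; hops seen [H3,H1] ; pick H1
  del 42.168.132.0/24 (clear depth 24)
  Q 217.58.0.47: descend 110110010011101 ; hops seen [H3,H1,H5] ; pick H5

== LOOKUPS ==
["H6","H5","H3","H5","H1","H5"]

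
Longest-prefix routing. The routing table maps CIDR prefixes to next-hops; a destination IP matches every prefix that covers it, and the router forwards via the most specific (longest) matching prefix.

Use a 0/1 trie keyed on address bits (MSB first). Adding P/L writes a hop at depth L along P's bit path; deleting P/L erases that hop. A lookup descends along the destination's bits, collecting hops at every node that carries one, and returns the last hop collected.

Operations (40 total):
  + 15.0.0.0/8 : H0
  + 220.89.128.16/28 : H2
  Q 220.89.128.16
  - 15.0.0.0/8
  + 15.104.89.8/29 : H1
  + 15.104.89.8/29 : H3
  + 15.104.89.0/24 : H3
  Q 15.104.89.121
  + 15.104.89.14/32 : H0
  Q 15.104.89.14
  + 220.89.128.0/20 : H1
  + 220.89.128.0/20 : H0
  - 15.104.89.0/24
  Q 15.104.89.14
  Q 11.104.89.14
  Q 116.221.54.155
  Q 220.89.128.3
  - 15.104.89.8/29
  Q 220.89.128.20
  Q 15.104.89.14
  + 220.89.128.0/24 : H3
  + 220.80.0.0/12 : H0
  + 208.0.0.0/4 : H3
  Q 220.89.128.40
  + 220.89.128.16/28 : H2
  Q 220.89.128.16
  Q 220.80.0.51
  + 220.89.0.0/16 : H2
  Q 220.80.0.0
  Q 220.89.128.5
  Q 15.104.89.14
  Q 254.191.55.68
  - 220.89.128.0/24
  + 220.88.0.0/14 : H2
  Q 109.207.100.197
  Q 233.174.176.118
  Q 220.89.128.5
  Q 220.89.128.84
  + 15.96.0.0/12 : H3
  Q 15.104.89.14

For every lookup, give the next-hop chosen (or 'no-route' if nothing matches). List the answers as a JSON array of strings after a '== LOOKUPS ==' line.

Apply in order:
  + 15.0.0.0/8 (H0) depth=8
  + 220.89.128.16/28 (H2) depth=28
  lookup 220.89.128.16: bits 1101110001011001100000000001 walk d0:-→d1:-→d2:-→d3:-→d4:-→d5:-→d6:-→d7:-→d8:-→d9:-→d10:-→d11:-→d12:-→d13:-→d14:-→d15:-→d16:-→d17:-→d18:-→d19:-→d20:-→d21:-→d22:-→d23:-→d24:-→d25:-→d26:-→d27:-→d28:H2 -> H2
  - 15.0.0.0/8 clear@8
  + 15.104.89.8/29 (H1) depth=29
  + 15.104.89.8/29 (H3) depth=29
  + 15.104.89.0/24 (H3) depth=24
  lookup 15.104.89.121: bits 0000111101101000010110010 walk d0:-→d1:-→d2:-→d3:-→d4:-→d5:-→d6:-→d7:-→d8:-→d9:-→d10:-→d11:-→d12:-→d13:-→d14:-→d15:-→d16:-→d17:-→d18:-→d19:-→d20:-→d21:-→d22:-→d23:-→d24:H3→d25:- -> H3
  + 15.104.89.14/32 (H0) depth=32
  lookup 15.104.89.14: bits 00001111011010000101100100001110 walk d0:-→d1:-→d2:-→d3:-→d4:-→d5:-→d6:-→d7:-→d8:-→d9:-→d10:-→d11:-→d12:-→d13:-→d14:-→d15:-→d16:-→d17:-→d18:-→d19:-→d20:-→d21:-→d22:-→d23:-→d24:H3→d25:-→d26:-→d27:-→d28:-→d29:H3→d30:-→d31:-→d32:H0 -> H0
  + 220.89.128.0/20 (H1) depth=20
  + 220.89.128.0/20 (H0) depth=20
  - 15.104.89.0/24 clear@24
  lookup 15.104.89.14: bits 00001111011010000101100100001110 walk d0:-→d1:-→d2:-→d3:-→d4:-→d5:-→d6:-→d7:-→d8:-→d9:-→d10:-→d11:-→d12:-→d13:-→d14:-→d15:-→d16:-→d17:-→d18:-→d19:-→d20:-→d21:-→d22:-→d23:-→d24:-→d25:-→d26:-→d27:-→d28:-→d29:H3→d30:-→d31:-→d32:H0 -> H0
  lookup 11.104.89.14: bits 00001 walk d0:-→d1:-→d2:-→d3:-→d4:-→d5:- -> no-route
  lookup 116.221.54.155: bits 0 walk d0:-→d1:- -> no-route
  lookup 220.89.128.3: bits 110111000101100110000000000 walk d0:-→d1:-→d2:-→d3:-→d4:-→d5:-→d6:-→d7:-→d8:-→d9:-→d10:-→d11:-→d12:-→d13:-→d14:-→d15:-→d16:-→d17:-→d18:-→d19:-→d20:H0→d21:-→d22:-→d23:-→d24:-→d25:-→d26:-→d27:- -> H0
  - 15.104.89.8/29 clear@29
  lookup 220.89.128.20: bits 1101110001011001100000000001 walk d0:-→d1:-→d2:-→d3:-→d4:-→d5:-→d6:-→d7:-→d8:-→d9:-→d10:-→d11:-→d12:-→d13:-→d14:-→d15:-→d16:-→d17:-→d18:-→d19:-→d20:H0→d21:-→d22:-→d23:-→d24:-→d25:-→d26:-→d27:-→d28:H2 -> H2
  lookup 15.104.89.14: bits 00001111011010000101100100001110 walk d0:-→d1:-→d2:-→d3:-→d4:-→d5:-→d6:-→d7:-→d8:-→d9:-→d10:-→d11:-→d12:-→d13:-→d14:-→d15:-→d16:-→d17:-→d18:-→d19:-→d20:-→d21:-→d22:-→d23:-→d24:-→d25:-→d26:-→d27:-→d28:-→d29:-→d30:-→d31:-→d32:H0 -> H0
  + 220.89.128.0/24 (H3) depth=24
  + 220.80.0.0/12 (H0) depth=12
  + 208.0.0.0/4 (H3) depth=4
  lookup 220.89.128.40: bits 11011100010110011000000000 walk d0:-→d1:-→d2:-→d3:-→d4:H3→d5:-→d6:-→d7:-→d8:-→d9:-→d10:-→d11:-→d12:H0→d13:-→d14:-→d15:-→d16:-→d17:-→d18:-→d19:-→d20:H0→d21:-→d22:-→d23:-→d24:H3→d25:-→d26:- -> H3
  + 220.89.128.16/28 (H2) depth=28
  lookup 220.89.128.16: bits 1101110001011001100000000001 walk d0:-→d1:-→d2:-→d3:-→d4:H3→d5:-→d6:-→d7:-→d8:-→d9:-→d10:-→d11:-→d12:H0→d13:-→d14:-→d15:-→d16:-→d17:-→d18:-→d19:-→d20:H0→d21:-→d22:-→d23:-→d24:H3→d25:-→d26:-→d27:-→d28:H2 -> H2
  lookup 220.80.0.51: bits 110111000101 walk d0:-→d1:-→d2:-→d3:-→d4:H3→d5:-→d6:-→d7:-→d8:-→d9:-→d10:-→d11:-→d12:H0 -> H0
  + 220.89.0.0/16 (H2) depth=16
  lookup 220.80.0.0: bits 110111000101 walk d0:-→d1:-→d2:-→d3:-→d4:H3→d5:-→d6:-→d7:-→d8:-→d9:-→d10:-→d11:-→d12:H0 -> H0
  lookup 220.89.128.5: bits 110111000101100110000000000 walk d0:-→d1:-→d2:-→d3:-→d4:H3→d5:-→d6:-→d7:-→d8:-→d9:-→d10:-→d11:-→d12:H0→d13:-→d14:-→d15:-→d16:H2→d17:-→d18:-→d19:-→d20:H0→d21:-→d22:-→d23:-→d24:H3→d25:-→d26:-→d27:- -> H3
  lookup 15.104.89.14: bits 00001111011010000101100100001110 walk d0:-→d1:-→d2:-→d3:-→d4:-→d5:-→d6:-→d7:-→d8:-→d9:-→d10:-→d11:-→d12:-→d13:-→d14:-→d15:-→d16:-→d17:-→d18:-→d19:-→d20:-→d21:-→d22:-→d23:-→d24:-→d25:-→d26:-→d27:-→d28:-→d29:-→d30:-→d31:-→d32:H0 -> H0
  lookup 254.191.55.68: bits 11 walk d0:-→d1:-→d2:- -> no-route
  - 220.89.128.0/24 clear@24
  + 220.88.0.0/14 (H2) depth=14
  lookup 109.207.100.197: bits 0 walk d0:-→d1:- -> no-route
  lookup 233.174.176.118: bits 11 walk d0:-→d1:-→d2:- -> no-route
  lookup 220.89.128.5: bits 110111000101100110000000000 walk d0:-→d1:-→d2:-→d3:-→d4:H3→d5:-→d6:-→d7:-→d8:-→d9:-→d10:-→d11:-→d12:H0→d13:-→d14:H2→d15:-→d16:H2→d17:-→d18:-→d19:-→d20:H0→d21:-→d22:-→d23:-→d24:-→d25:-→d26:-→d27:- -> H0
  lookup 220.89.128.84: bits 1101110001011001100000000 walk d0:-→d1:-→d2:-→d3:-→d4:H3→d5:-→d6:-→d7:-→d8:-→d9:-→d10:-→d11:-→d12:H0→d13:-→d14:H2→d15:-→d16:H2→d17:-→d18:-→d19:-→d20:H0→d21:-→d22:-→d23:-→d24:-→d25:- -> H0
  + 15.96.0.0/12 (H3) depth=12
  lookup 15.104.89.14: bits 00001111011010000101100100001110 walk d0:-→d1:-→d2:-→d3:-→d4:-→d5:-→d6:-→d7:-→d8:-→d9:-→d10:-→d11:-→d12:H3→d13:-→d14:-→d15:-→d16:-→d17:-→d18:-→d19:-→d20:-→d21:-→d22:-→d23:-→d24:-→d25:-→d26:-→d27:-→d28:-→d29:-→d30:-→d31:-→d32:H0 -> H0

== LOOKUPS ==
["H2","H3","H0","H0","no-route","no-route","H0","H2","H0","H3","H2","H0","H0","H3","H0","no-route","no-route","no-route","H0","H0","H0"]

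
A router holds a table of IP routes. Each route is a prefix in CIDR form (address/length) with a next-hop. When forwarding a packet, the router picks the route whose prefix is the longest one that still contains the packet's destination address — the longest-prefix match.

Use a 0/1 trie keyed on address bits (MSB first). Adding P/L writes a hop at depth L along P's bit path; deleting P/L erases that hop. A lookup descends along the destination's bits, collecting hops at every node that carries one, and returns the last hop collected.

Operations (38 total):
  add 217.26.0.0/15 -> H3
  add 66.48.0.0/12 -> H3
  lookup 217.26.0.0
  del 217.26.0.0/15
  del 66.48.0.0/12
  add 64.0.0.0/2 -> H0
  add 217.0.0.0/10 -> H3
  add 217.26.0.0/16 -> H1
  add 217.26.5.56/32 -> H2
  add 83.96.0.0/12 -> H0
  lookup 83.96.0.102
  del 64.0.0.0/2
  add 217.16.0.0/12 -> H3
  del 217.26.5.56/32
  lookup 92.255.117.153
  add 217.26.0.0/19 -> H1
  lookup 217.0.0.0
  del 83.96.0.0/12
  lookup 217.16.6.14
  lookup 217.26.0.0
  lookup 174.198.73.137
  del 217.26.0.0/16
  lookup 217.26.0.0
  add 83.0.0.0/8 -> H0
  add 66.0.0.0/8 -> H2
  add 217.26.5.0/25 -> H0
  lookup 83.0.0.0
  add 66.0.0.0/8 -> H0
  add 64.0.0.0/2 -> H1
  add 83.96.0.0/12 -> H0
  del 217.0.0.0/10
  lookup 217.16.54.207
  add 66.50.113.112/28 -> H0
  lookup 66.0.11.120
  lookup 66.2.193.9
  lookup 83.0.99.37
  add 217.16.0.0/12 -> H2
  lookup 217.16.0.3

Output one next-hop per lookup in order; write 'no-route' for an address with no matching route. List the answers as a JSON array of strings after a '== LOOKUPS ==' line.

Apply in order:
  add 217.26.0.0/15 -> H3 at depth 15
  add 66.48.0.0/12 -> H3 at depth 12
  Q 217.26.0.0: descend 110110010001101 ; hops seen [H3] ; pick H3
  del 217.26.0.0/15 (clear depth 15)
  del 66.48.0.0/12 (clear depth 12)
  add 64.0.0.0/2 -> H0 at depth 2
  add 217.0.0.0/10 -> H3 at depth 10
  add 217.26.0.0/16 -> H1 at depth 16
  add 217.26.5.56/32 -> H2 at depth 32
  add 83.96.0.0/12 -> H0 at depth 12
  Q 83.96.0.102: descend 010100110110 ; hops seen [H0,H0] ; pick H0
  del 64.0.0.0/2 (clear depth 2)
  add 217.16.0.0/12 -> H3 at depth 12
  del 217.26.5.56/32 (clear depth 32)
  Q 92.255.117.153: descend 0101 ; hops seen [∅] ; pick no-route
  add 217.26.0.0/19 -> H1 at depth 19
  Q 217.0.0.0: descend 11011001000 ; hops seen [H3] ; pick H3
  del 83.96.0.0/12 (clear depth 12)
  Q 217.16.6.14: descend 110110010001 ; hops seen [H3,H3] ; pick H3
  Q 217.26.0.0: descend 110110010001101000000 ; hops seen [H3,H3,H1,H1] ; pick H1
  Q 174.198.73.137: descend 1 ; hops seen [∅] ; pick no-route
  del 217.26.0.0/16 (clear depth 16)
  Q 217.26.0.0: descend 110110010001101000000 ; hops seen [H3,H3,H1] ; pick H1
  add 83.0.0.0/8 -> H0 at depth 8
  add 66.0.0.0/8 -> H2 at depth 8
  add 217.26.5.0/25 -> H0 at depth 25
  Q 83.0.0.0: descend 010100110 ; hops seen [H0] ; pick H0
  add 66.0.0.0/8 -> H0 at depth 8
  add 64.0.0.0/2 -> H1 at depth 2
  add 83.96.0.0/12 -> H0 at depth 12
  del 217.0.0.0/10 (clear depth 10)
  Q 217.16.54.207: descend 110110010001 ; hops seen [H3] ; pick H3
  add 66.50.113.112/28 -> H0 at depth 28
  Q 66.0.11.120: descend 0100001000 ; hops seen [H1,H0] ; pick H0
  Q 66.2.193.9: descend 0100001000 ; hops seen [H1,H0] ; pick H0
  Q 83.0.99.37: descend 010100110 ; hops seen [H1,H0] ; pick H0
  add 217.16.0.0/12 -> H2 at depth 12
  Q 217.16.0.3: descend 110110010001 ; hops seen [H2] ; pick H2

== LOOKUPS ==
["H3","H0","no-route","H3","H3","H1","no-route","H1","H0","H3","H0","H0","H0","H2"]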